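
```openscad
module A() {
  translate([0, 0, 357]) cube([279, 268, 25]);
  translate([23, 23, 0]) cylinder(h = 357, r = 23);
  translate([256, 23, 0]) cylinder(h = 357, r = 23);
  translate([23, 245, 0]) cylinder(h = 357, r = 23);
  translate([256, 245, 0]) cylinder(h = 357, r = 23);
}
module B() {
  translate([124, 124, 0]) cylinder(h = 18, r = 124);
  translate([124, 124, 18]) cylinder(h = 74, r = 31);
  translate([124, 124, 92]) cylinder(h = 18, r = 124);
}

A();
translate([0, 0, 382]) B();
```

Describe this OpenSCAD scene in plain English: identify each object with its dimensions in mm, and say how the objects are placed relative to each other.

A is a four-legged stool. The seat is 279×268 mm, 25 mm thick, top at z = 382 mm. It stands on four round legs, each 46 mm in diameter, from z = 0 to the seat underside, each leg's axis is inset half a diameter from the nearest pair of seat edges (so the leg's bounding box is flush with the corner).

B is a spool: two coaxial disc flanges of radius 124 mm and thickness 18 mm, joined by a core cylinder of radius 31 mm and height 74 mm. The lower flange rests on z = 0 and the three cylinders share a vertical axis.

The spool is on top of the stool.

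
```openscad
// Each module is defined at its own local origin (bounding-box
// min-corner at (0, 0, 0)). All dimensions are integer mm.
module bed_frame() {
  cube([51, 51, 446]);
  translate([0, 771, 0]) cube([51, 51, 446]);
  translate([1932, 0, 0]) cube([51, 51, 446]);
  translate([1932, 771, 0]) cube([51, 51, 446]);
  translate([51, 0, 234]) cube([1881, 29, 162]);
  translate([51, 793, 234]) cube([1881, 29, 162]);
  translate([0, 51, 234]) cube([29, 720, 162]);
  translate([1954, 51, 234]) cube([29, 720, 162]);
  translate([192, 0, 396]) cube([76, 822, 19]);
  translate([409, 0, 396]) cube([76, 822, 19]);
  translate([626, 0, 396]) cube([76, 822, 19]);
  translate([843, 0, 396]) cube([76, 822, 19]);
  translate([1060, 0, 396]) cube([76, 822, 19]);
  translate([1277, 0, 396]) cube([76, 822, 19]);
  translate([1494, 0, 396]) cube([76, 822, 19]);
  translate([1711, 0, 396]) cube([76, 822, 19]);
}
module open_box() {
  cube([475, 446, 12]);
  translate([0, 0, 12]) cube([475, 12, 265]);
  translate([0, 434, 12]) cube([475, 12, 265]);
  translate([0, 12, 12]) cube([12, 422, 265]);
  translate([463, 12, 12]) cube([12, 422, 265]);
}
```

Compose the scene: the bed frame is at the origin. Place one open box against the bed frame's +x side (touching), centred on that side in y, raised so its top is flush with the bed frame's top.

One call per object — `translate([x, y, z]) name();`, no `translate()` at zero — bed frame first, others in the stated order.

bed_frame();
translate([1983, 188, 169]) open_box();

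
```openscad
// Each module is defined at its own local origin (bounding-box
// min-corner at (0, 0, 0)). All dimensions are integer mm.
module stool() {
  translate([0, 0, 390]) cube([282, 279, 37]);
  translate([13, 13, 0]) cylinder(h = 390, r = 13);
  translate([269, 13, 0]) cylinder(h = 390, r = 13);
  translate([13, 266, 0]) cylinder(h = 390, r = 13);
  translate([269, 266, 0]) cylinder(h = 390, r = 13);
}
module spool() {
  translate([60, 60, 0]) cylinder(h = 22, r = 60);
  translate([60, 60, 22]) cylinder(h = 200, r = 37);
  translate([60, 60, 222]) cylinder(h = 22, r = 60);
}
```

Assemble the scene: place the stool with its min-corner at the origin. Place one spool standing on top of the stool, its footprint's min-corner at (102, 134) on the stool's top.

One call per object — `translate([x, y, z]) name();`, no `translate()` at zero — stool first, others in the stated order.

stool();
translate([102, 134, 427]) spool();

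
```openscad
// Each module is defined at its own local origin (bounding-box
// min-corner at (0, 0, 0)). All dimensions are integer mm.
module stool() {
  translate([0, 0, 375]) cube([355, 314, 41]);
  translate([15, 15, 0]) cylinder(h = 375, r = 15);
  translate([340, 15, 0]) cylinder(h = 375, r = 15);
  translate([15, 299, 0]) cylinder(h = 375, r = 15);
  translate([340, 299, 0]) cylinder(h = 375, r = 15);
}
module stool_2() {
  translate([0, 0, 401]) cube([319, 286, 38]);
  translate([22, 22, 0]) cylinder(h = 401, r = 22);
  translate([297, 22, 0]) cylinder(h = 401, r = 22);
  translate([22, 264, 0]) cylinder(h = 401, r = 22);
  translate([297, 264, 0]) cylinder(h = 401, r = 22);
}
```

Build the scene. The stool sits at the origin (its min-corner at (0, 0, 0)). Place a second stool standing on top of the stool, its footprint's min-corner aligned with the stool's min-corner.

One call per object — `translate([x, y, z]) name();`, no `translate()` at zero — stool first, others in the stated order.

stool();
translate([0, 0, 416]) stool_2();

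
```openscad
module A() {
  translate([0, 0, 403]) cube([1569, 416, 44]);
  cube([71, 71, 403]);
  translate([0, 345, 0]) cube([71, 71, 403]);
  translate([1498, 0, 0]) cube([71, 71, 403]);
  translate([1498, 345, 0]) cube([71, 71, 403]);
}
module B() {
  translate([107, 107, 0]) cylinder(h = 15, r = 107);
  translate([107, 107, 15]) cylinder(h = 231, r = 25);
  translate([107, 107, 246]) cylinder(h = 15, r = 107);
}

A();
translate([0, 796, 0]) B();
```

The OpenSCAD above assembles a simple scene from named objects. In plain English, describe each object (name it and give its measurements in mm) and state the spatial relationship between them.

A is a long wooden bench with a 1569 mm (x) × 416 mm (y) seat, 44 mm thick, its top surface 447 mm above the floor. Four 71 mm square legs at the seat corners, flush with the edges, run from z = 0 to the seat underside.

B is a spool: two coaxial disc flanges of radius 107 mm and thickness 15 mm, joined by a core cylinder of radius 25 mm and height 231 mm. The lower flange rests on z = 0 and the three cylinders share a vertical axis.

The spool is on the floor beside the bench on its +y side.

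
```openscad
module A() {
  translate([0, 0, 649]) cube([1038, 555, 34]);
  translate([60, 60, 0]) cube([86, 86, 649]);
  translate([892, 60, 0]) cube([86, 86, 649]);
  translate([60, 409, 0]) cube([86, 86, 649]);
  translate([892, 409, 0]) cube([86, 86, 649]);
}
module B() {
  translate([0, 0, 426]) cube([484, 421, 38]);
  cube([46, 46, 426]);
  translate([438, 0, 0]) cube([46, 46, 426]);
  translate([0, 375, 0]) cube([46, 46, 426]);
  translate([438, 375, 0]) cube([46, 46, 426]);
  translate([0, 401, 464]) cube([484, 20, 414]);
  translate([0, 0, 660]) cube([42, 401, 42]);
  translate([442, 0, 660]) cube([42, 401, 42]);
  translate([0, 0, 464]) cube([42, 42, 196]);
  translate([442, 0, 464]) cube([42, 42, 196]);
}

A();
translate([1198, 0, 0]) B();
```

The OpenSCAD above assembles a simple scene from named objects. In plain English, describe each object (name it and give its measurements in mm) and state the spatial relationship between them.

A is a table with a 1038×555 mm rectangular top, 34 mm thick, top surface at z = 683 mm, supported by four 86×86 mm square legs, each inset 60 mm from the nearest pair of top edges, running from the floor.

B is a chair. The seat is a 484×421×38 mm slab with its top at z = 464 mm, on four 46×46 mm corner legs (flush with the seat edges, standing on z = 0). A flat backrest 20 mm thick, 414 mm tall, spans the full seat width and rises from the seat top along its +y edge, rear face flush with the rear of the seat. Two armrests of 42×42 mm section run along each side from the seat's front edge to the front of the backrest, top faces 238 mm above the seat top and outer faces flush with the seat's x-edges; a 42×42 mm post under the front of each armrest stands on the seat at the front corner.

The chair is on the floor beside the table on its +x side.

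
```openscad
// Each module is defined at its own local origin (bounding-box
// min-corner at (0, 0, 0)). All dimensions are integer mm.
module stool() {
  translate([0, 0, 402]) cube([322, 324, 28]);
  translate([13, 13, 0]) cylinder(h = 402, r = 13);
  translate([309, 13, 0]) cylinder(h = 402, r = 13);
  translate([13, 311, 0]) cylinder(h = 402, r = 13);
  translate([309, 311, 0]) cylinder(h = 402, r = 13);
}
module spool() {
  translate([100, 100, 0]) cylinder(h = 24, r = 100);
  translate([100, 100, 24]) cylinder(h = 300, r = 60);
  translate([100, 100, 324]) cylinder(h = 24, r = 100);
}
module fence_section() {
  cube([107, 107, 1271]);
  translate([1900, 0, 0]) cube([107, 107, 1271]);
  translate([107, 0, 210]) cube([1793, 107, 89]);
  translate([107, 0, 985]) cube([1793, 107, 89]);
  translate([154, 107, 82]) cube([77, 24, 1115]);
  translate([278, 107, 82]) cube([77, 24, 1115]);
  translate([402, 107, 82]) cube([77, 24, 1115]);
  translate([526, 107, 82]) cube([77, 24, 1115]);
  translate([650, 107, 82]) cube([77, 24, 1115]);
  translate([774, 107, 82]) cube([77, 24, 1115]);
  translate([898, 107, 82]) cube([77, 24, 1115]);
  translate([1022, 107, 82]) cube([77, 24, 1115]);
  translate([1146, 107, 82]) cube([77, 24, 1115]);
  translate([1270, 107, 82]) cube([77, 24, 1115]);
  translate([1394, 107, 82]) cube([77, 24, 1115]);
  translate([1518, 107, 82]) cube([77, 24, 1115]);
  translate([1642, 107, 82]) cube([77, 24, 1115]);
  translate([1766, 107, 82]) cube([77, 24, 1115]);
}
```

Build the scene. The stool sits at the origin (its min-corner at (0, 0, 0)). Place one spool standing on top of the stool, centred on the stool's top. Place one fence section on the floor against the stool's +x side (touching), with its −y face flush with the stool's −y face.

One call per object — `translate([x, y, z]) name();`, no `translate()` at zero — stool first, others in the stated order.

stool();
translate([61, 62, 430]) spool();
translate([322, 0, 0]) fence_section();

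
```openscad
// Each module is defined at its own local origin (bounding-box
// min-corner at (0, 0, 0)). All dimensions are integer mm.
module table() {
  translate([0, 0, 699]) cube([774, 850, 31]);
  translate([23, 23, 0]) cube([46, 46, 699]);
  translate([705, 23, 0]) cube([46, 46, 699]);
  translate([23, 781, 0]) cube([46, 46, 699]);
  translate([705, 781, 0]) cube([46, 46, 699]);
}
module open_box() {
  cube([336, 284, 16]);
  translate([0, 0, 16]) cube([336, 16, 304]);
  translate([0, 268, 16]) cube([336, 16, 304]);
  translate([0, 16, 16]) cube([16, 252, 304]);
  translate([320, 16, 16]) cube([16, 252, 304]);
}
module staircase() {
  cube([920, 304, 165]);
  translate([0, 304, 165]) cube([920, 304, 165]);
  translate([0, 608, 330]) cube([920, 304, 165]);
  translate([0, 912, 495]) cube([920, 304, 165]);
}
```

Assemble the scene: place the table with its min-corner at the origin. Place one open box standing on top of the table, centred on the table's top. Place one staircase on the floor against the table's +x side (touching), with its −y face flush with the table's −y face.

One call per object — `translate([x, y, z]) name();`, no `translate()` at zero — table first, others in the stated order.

table();
translate([219, 283, 730]) open_box();
translate([774, 0, 0]) staircase();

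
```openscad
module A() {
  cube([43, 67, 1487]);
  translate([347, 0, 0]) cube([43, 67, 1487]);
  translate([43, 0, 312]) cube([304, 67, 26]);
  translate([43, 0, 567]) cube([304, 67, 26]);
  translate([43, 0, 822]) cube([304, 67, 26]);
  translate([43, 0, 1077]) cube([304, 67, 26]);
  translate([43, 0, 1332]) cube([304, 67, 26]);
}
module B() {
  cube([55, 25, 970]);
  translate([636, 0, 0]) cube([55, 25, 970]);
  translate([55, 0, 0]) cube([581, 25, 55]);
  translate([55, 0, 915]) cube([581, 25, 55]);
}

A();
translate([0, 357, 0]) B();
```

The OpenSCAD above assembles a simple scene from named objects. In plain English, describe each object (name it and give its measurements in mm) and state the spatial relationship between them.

A is a straight ladder. Two 43×67 mm vertical rails, 1487 mm tall, stand 390 mm apart (outside-to-outside) with their front faces coplanar on the −y side. 5 rungs, each 67 mm deep and 26 mm tall, span between the inner faces of the rails, front faces flush with the rails. The lowest rung's underside is at z = 312 mm and rungs are spaced 255 mm apart (underside to underside).

B is a picture frame with a 581×860 mm rectangular opening (x by z) and a uniform 55 mm border on every side. Frame depth is 25 mm along y. It is built from two vertical stiles running the full outside height and two horizontal rails spanning the gap between the stiles.

The picture frame is on the floor beside the ladder on its +y side.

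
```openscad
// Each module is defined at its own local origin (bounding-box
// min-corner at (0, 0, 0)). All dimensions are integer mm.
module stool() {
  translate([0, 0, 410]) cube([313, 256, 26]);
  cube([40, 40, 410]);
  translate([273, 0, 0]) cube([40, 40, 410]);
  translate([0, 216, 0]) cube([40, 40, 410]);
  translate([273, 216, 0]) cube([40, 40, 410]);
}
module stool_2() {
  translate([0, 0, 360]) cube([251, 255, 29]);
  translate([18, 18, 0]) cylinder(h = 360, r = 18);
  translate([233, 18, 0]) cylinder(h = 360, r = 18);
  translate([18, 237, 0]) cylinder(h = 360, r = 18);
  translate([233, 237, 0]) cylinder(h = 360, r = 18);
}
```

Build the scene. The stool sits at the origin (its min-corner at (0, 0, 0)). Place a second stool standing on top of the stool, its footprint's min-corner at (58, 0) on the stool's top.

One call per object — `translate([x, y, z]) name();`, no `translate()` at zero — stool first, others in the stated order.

stool();
translate([58, 0, 436]) stool_2();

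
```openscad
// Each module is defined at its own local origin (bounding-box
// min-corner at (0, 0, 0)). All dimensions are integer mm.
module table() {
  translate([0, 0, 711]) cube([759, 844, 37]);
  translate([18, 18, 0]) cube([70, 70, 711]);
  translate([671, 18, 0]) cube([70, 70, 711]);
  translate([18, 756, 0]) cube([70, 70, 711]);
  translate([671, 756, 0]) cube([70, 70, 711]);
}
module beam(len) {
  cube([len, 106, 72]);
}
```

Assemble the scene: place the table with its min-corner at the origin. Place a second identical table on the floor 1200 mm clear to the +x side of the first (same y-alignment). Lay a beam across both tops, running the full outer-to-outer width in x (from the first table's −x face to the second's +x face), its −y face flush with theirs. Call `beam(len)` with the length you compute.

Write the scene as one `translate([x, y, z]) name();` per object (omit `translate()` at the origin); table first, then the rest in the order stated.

table();
translate([1959, 0, 0]) table();
translate([0, 0, 748]) beam(2718);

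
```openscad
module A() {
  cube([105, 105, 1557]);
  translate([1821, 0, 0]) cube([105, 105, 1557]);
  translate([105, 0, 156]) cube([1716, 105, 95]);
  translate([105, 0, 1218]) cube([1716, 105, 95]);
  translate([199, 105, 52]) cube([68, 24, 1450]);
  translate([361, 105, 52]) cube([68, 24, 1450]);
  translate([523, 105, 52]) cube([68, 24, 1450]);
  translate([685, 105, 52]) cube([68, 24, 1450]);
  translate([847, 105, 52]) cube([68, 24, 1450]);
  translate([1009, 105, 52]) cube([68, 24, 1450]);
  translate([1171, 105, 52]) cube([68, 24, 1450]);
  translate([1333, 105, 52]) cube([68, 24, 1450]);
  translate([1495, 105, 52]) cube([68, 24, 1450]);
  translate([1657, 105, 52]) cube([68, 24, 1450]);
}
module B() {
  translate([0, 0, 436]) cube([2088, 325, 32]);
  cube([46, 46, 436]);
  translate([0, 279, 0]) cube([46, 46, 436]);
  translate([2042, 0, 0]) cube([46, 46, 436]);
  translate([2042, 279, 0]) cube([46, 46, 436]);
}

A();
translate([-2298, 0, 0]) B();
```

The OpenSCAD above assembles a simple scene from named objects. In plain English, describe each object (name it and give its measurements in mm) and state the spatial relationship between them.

A is a fence section. Two 105×105 mm posts, 1557 mm tall, stand on the floor with a clear span of 1716 mm between their inner faces. Two horizontal rails of 105×95 mm section span the gap between the posts with their undersides at z = 156 mm and z = 1218 mm, flush with the posts' −y face. 10 pickets, each 68 mm wide, 24 mm thick and 1450 mm tall, are fixed to the +y face of the rails with their bottoms at z = 52 mm, evenly spaced across the span with equal gaps (rounded down to the nearest mm) at the −x end and between each pair — any rounding remainder accumulates at the +x end.

B is a long wooden bench with a 2088 mm (x) × 325 mm (y) seat, 32 mm thick, its top surface 468 mm above the floor. Four 46 mm square legs at the seat corners, flush with the edges, run from z = 0 to the seat underside.

The bench is on the floor beside the fence section on its −x side.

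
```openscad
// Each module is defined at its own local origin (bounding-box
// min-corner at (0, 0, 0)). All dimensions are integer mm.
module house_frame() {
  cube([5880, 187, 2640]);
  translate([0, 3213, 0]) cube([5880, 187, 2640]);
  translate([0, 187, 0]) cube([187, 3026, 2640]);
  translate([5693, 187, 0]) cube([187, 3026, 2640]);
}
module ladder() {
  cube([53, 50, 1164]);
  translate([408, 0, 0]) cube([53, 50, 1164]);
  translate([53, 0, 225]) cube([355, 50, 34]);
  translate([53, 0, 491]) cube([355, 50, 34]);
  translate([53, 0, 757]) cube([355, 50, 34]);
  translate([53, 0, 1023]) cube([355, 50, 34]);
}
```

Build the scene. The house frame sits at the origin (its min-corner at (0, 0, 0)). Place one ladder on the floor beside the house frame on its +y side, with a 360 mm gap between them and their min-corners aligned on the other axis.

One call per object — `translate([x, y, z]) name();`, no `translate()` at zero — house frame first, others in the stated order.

house_frame();
translate([0, 3760, 0]) ladder();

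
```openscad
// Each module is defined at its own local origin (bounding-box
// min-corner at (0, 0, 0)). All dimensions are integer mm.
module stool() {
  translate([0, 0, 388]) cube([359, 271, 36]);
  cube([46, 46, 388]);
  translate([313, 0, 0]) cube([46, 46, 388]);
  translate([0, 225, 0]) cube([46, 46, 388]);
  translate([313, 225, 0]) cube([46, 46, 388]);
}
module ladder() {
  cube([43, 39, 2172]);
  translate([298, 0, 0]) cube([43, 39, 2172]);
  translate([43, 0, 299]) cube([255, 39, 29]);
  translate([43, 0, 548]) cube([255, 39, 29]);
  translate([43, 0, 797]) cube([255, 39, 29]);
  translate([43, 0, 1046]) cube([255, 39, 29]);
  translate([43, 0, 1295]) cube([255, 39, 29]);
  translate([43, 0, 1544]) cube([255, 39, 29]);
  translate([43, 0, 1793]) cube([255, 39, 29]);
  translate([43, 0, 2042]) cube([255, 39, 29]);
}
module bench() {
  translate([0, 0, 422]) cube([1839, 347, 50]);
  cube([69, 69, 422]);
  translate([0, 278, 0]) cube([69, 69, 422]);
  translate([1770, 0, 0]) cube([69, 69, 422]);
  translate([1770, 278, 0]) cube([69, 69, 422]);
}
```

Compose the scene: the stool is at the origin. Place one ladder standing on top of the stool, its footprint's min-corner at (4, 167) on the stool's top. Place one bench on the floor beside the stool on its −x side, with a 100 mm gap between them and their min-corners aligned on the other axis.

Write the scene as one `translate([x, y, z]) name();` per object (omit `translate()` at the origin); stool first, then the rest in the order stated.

stool();
translate([4, 167, 424]) ladder();
translate([-1939, 0, 0]) bench();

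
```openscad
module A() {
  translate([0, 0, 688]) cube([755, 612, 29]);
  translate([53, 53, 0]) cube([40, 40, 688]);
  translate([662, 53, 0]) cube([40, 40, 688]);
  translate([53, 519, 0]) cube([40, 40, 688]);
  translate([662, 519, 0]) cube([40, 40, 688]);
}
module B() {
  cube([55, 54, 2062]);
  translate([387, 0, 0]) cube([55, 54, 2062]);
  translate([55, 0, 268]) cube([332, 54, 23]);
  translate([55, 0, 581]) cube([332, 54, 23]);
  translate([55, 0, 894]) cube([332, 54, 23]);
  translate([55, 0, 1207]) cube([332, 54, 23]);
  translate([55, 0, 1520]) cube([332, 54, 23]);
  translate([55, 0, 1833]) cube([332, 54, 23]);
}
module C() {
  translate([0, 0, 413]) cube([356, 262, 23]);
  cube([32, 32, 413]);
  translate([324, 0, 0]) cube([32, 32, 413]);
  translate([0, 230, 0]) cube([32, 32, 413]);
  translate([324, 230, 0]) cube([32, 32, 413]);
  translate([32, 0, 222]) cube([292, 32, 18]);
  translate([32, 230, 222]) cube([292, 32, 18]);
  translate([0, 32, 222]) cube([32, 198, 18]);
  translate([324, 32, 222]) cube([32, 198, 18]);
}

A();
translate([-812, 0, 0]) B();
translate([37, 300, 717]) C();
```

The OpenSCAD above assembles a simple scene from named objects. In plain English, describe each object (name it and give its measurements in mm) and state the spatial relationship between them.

A is a table with a 755×612 mm rectangular top, 29 mm thick, top surface at z = 717 mm, supported by four 40×40 mm square legs, each inset 53 mm from the nearest pair of top edges, running from the floor.

B is a straight ladder. Two 55×54 mm vertical rails, 2062 mm tall, stand 442 mm apart (outside-to-outside) with their front faces coplanar on the −y side. 6 rungs, each 54 mm deep and 23 mm tall, span between the inner faces of the rails, front faces flush with the rails. The lowest rung's underside is at z = 268 mm and rungs are spaced 313 mm apart (underside to underside).

C is a four-legged stool. The seat is a 356×262×23 mm slab whose top surface is at z = 436 mm; four square legs, each 32×32 mm in cross-section, run from the floor (z = 0) to the underside of the seat, each flush with a corner of the seat. Four stretchers, 32 mm wide and 18 mm tall, connect adjacent legs with their undersides at z = 222 mm, each running between the inner faces of the legs it joins and aligned with the legs' outer faces on the other axis.

The ladder is on the floor beside the table on its −x side. The stool is on top of the table.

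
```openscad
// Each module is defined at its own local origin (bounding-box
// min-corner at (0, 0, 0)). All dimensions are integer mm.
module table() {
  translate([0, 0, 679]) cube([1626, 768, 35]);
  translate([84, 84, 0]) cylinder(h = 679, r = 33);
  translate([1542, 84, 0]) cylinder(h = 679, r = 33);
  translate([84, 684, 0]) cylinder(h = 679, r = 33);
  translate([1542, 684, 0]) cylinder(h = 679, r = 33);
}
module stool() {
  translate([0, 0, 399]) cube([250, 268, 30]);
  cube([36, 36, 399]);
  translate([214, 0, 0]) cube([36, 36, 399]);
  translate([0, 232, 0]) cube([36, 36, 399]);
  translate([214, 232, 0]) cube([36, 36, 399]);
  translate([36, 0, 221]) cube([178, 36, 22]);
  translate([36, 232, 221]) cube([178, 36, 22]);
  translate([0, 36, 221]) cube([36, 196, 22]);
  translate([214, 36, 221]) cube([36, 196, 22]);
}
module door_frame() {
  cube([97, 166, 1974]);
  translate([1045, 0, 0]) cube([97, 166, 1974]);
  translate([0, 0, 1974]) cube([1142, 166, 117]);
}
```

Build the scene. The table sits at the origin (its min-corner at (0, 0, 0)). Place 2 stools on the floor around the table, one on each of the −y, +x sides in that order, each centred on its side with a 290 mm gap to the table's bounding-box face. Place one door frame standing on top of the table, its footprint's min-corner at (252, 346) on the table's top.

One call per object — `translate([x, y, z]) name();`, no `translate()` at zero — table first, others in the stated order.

table();
translate([688, -558, 0]) stool();
translate([1916, 250, 0]) stool();
translate([252, 346, 714]) door_frame();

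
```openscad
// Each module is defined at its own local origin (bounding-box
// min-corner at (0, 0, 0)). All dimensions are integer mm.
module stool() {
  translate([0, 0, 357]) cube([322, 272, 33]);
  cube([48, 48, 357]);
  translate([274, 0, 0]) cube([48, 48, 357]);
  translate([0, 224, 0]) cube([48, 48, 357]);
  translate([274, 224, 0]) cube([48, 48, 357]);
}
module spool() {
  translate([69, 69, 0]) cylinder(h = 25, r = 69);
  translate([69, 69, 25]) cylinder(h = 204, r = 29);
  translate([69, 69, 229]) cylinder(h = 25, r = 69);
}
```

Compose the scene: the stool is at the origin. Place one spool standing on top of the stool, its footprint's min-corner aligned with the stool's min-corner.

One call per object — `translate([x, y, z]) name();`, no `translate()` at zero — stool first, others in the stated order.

stool();
translate([0, 0, 390]) spool();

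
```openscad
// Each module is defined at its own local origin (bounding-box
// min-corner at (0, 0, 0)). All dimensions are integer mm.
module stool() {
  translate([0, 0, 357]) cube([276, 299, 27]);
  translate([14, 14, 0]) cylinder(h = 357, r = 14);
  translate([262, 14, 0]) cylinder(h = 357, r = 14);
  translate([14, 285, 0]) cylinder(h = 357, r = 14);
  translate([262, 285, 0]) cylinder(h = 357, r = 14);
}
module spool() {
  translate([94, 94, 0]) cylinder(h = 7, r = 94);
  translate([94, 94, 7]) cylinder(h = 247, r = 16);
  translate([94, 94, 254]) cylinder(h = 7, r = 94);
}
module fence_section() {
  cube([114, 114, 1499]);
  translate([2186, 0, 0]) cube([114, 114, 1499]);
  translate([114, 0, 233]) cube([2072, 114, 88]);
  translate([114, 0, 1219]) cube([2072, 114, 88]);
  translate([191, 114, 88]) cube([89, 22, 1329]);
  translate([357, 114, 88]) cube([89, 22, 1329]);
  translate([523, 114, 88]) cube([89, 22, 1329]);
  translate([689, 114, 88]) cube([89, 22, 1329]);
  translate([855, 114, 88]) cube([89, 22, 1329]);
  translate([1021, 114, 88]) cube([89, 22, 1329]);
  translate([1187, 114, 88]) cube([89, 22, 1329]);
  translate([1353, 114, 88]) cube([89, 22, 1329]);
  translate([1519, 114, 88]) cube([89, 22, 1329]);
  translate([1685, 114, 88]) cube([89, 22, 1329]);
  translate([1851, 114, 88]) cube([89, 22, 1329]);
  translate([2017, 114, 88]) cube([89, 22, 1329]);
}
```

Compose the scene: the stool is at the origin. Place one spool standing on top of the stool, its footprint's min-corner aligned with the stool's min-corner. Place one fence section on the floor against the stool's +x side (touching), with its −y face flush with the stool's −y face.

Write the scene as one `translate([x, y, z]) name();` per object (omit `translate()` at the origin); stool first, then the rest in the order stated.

stool();
translate([0, 0, 384]) spool();
translate([276, 0, 0]) fence_section();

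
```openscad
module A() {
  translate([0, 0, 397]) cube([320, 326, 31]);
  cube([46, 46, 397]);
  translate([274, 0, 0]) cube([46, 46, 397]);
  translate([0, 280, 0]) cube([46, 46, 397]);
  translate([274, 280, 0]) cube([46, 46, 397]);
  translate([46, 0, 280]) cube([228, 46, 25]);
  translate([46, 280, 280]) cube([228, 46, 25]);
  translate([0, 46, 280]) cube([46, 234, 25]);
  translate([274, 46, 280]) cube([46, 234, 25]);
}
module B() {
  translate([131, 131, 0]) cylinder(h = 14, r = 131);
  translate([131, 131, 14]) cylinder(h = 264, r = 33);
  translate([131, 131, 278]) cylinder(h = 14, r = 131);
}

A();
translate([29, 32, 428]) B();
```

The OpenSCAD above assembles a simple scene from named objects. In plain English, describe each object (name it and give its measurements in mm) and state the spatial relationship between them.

A is a four-legged stool. The seat is a 320×326×31 mm slab whose top surface is at z = 428 mm; four square legs, each 46×46 mm in cross-section, run from the floor (z = 0) to the underside of the seat, each flush with a corner of the seat. Four stretchers, 46 mm wide and 25 mm tall, connect adjacent legs with their undersides at z = 280 mm, each running between the inner faces of the legs it joins and aligned with the legs' outer faces on the other axis.

B is a spool: two coaxial disc flanges of radius 131 mm and thickness 14 mm, joined by a core cylinder of radius 33 mm and height 264 mm. The lower flange rests on z = 0 and the three cylinders share a vertical axis.

The spool is on top of the stool, centred.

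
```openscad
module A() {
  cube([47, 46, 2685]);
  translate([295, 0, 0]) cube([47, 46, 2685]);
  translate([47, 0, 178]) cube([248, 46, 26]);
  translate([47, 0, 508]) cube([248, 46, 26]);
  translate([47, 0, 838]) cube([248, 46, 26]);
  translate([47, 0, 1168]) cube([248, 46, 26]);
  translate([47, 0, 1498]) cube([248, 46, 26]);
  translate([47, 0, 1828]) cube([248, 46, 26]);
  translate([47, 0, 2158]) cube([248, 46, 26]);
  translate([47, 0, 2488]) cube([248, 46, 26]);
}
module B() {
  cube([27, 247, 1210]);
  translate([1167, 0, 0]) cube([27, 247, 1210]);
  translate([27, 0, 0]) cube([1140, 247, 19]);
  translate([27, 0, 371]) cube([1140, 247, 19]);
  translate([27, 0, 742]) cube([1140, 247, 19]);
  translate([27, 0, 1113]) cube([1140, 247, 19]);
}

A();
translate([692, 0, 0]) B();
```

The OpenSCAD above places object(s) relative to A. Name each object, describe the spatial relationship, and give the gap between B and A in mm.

The bookshelf's nearest face is 350 mm from the ladder's +x face.

A is a ladder. B is a bookshelf. The bookshelf is on the floor beside the ladder on its +x side. The gap between the bookshelf and the ladder is 350 mm.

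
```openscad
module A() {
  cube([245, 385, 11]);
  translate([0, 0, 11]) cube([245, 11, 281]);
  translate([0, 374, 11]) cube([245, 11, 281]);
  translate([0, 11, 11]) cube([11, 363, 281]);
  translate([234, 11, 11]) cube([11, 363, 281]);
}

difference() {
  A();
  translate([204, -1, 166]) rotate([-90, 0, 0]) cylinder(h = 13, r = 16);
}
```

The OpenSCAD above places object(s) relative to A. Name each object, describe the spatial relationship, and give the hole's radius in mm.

The subtracted cylinder has r = 16 mm.

A is an open box. The open box has a circular hole through its front wall. The hole's radius is 16 mm.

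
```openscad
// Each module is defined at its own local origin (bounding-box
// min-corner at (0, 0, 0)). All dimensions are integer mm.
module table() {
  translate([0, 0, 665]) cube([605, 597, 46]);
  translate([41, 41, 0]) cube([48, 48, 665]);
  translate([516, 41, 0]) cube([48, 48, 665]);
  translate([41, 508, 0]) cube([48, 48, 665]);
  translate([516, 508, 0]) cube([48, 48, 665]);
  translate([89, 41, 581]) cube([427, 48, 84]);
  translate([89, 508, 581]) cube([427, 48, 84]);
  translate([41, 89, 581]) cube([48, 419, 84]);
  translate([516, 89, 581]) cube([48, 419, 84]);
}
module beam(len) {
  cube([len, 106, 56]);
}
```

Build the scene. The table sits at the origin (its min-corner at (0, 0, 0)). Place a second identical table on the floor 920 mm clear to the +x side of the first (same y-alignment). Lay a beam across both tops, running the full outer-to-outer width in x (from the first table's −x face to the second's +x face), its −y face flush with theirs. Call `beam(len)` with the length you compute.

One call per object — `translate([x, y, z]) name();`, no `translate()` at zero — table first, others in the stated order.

table();
translate([1525, 0, 0]) table();
translate([0, 0, 711]) beam(2130);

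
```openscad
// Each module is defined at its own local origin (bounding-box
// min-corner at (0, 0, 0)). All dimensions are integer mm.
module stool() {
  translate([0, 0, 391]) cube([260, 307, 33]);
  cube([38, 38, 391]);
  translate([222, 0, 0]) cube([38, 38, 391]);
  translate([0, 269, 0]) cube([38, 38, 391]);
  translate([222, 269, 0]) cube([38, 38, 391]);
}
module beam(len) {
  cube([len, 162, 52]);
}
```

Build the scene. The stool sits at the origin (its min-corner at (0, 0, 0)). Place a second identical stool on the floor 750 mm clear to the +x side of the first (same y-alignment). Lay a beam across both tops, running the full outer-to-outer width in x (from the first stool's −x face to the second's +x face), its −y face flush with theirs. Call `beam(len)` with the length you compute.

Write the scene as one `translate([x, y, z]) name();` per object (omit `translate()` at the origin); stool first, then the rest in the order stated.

stool();
translate([1010, 0, 0]) stool();
translate([0, 0, 424]) beam(1270);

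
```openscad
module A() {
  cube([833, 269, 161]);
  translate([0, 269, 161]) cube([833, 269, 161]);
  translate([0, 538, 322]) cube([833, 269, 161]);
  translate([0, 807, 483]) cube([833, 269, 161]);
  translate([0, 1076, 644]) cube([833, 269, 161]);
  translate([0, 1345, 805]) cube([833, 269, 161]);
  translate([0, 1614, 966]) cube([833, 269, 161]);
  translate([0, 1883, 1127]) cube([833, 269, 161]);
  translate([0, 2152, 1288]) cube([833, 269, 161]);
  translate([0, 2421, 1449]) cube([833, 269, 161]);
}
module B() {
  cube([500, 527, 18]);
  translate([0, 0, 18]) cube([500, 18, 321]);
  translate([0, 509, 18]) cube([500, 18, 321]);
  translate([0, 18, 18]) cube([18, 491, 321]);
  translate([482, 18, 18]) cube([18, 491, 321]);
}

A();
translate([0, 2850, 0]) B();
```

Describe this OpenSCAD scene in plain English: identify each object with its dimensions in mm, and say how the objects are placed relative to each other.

A is a straight staircase of 10 solid steps. Each step is 833 mm wide (x), 269 mm deep (y, the going) and 161 mm tall (the rise). The first step rests on the floor; each subsequent step sits one going further in +y and one rise higher in +z, directly behind and above the previous step with no overlap.

B is an open-topped rectangular box: outside dimensions 500×527×339 mm, with a uniform wall and base thickness of 18 mm. The base is a full 500×527 slab on the floor; four walls sit on top of the base. The front and back walls (the −y and +y sides) span the full width; the two side walls fit between them.

The open box is on the floor beside the staircase on its +y side.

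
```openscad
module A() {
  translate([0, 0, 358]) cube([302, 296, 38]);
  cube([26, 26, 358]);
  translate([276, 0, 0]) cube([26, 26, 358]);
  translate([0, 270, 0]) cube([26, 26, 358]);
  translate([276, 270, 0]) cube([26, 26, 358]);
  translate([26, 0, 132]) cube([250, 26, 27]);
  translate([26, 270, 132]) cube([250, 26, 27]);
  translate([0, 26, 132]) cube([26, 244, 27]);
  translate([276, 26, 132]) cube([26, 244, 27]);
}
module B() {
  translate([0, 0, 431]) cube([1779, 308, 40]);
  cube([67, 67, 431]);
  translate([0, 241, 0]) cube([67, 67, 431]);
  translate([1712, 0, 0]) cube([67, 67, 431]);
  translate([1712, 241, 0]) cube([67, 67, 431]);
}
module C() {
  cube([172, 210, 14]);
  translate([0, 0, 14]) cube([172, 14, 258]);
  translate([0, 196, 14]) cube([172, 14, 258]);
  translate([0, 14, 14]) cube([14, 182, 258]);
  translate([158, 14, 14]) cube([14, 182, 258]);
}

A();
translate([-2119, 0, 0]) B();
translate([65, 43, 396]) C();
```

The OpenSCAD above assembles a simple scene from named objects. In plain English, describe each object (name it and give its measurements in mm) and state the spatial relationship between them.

A is a simple wooden stool: a rectangular seat 302 mm (x) by 296 mm (y), 38 mm thick, top face at z = 396 mm, on four square legs, each 26×26 mm in cross-section. The legs rest on z = 0, each flush with a corner of the seat. Four stretchers, 26 mm wide and 27 mm tall, connect adjacent legs with their undersides at z = 132 mm, each running between the inner faces of the legs it joins and aligned with the legs' outer faces on the other axis.

B is a bench: a 1779×308 mm seat slab, 40 mm thick, top at z = 471 mm, on four 67×67 mm square legs flush with the seat corners and standing on z = 0.

C is an open storage box with external size 172×210×272 mm and wall thickness 14 mm (the base is also 14 mm thick). The base covers the whole footprint; the four walls stand on the base, with the y-facing walls full-width and the x-facing walls fitting between their inner faces.

The bench is on the floor beside the stool on its −x side. The open box is on top of the stool, centred.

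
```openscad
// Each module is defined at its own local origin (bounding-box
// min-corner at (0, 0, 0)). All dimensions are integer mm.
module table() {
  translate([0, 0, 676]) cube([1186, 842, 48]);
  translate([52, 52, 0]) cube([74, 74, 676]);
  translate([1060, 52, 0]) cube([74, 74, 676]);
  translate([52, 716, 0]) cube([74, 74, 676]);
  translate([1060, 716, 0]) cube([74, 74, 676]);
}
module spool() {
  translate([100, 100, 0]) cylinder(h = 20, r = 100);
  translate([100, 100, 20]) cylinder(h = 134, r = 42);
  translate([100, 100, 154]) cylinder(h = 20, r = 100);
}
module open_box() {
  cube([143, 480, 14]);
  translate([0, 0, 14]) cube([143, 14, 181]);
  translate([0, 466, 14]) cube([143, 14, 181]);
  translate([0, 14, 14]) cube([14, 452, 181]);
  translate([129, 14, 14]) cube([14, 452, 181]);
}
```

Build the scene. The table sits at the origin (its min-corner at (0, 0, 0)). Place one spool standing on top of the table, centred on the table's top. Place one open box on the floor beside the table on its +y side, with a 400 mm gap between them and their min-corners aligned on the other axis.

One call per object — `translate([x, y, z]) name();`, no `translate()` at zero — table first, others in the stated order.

table();
translate([493, 321, 724]) spool();
translate([0, 1242, 0]) open_box();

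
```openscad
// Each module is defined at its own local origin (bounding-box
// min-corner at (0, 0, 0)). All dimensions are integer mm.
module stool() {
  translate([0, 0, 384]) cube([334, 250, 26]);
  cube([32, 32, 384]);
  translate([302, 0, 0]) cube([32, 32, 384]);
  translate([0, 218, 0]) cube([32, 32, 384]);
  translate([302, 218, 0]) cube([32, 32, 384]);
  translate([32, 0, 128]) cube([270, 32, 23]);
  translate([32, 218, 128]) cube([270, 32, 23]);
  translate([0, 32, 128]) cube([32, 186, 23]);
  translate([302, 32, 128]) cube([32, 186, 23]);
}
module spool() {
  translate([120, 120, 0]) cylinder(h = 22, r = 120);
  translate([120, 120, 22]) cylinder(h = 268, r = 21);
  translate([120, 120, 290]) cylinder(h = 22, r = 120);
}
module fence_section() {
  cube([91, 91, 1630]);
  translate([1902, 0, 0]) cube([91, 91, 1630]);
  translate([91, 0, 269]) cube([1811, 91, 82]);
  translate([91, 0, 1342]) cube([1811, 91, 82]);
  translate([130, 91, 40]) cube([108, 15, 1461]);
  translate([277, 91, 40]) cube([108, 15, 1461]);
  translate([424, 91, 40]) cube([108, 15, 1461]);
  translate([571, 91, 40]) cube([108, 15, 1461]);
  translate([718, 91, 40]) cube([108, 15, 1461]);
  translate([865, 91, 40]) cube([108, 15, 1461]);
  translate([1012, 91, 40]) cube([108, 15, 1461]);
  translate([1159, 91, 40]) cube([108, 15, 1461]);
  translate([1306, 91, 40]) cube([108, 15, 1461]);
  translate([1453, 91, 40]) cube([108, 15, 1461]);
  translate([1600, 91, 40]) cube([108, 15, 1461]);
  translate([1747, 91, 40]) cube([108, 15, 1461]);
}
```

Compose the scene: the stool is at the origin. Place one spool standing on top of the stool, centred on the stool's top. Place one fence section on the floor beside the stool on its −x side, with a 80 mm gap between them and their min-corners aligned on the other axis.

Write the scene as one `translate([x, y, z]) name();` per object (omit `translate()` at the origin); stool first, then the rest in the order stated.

stool();
translate([47, 5, 410]) spool();
translate([-2073, 0, 0]) fence_section();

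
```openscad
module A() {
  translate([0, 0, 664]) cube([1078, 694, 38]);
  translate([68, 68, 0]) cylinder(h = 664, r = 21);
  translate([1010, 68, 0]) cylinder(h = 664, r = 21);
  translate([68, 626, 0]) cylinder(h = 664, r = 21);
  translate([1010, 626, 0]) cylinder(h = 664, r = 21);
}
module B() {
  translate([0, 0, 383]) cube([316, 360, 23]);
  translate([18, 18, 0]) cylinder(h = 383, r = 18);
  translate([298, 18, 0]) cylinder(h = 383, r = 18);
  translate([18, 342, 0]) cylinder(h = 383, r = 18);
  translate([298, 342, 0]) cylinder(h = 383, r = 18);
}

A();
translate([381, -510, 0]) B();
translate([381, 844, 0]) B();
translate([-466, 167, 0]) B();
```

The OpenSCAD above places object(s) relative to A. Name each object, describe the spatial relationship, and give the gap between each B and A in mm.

A is a table. B is a stool. Three stools sit around the table at the −y, +y, −x sides. The gap between each stool and the table is 150 mm.

Each stool's nearest face is 150 mm from the table's bounding box.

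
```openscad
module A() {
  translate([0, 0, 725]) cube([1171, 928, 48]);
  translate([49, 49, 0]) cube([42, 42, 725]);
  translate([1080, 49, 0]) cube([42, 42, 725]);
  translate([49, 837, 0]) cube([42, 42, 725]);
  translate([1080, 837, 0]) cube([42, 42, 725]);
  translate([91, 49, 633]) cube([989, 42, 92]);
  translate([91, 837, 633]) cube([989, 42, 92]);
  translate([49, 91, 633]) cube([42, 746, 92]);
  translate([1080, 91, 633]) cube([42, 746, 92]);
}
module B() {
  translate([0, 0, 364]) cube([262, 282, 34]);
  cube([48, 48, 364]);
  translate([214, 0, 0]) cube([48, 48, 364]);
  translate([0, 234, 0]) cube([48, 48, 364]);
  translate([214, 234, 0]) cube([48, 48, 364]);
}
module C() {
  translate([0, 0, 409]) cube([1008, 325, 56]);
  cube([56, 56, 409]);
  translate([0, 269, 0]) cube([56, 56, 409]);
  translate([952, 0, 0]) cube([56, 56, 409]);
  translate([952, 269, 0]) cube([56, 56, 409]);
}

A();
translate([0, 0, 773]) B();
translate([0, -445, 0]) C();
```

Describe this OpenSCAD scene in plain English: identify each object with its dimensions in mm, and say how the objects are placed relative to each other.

A is a table: top 1171 mm (x) × 928 mm (y), 48 mm thick, upper face at z = 773 mm, on four 42×42 mm square legs, each inset 49 mm from the nearest pair of top edges, running from z = 0 to the bottom of the top. Four apron rails, 42 mm thick and 92 mm tall, run between adjacent legs with their top edges flush with the underside of the top and their outer faces flush with the legs' outer faces.

B is a four-legged stool. The seat is 262×282 mm, 34 mm thick, top at z = 398 mm. It stands on four square legs, each 48×48 mm in cross-section, from z = 0 to the seat underside, each flush with a corner of the seat.

C is a bench: a 1008×325 mm seat slab, 56 mm thick, top at z = 465 mm, on four 56×56 mm square legs flush with the seat corners and standing on z = 0.

The stool is on top of the table. The bench is on the floor beside the table on its −y side.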